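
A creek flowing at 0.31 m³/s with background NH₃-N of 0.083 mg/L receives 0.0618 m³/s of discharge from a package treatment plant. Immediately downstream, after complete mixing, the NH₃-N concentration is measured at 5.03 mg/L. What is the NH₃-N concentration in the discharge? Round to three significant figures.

Mass balance: 0.3100·0.08300 + 0.06180·Cₑ = 0.3718·5.030
→ Cₑ = (0.3718·5.030 − 0.3100·0.08300) / 0.06180 = 29.85 mg/L.

29.8 mg/L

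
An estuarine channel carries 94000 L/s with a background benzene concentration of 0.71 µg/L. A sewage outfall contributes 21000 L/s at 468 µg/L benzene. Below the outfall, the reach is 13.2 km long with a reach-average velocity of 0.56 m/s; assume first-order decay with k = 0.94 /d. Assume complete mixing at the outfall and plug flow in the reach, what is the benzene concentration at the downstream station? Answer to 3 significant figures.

66.6 µg/L

Conservation of mass: C = (94000·0.7100 + 21000·468.0) / 115000 = 9895000/115000 = 86.04 µg/L.
Travel time t = 13.2·1000 / 0.56 = 23570 s = 6.548 h.
After decay, C = 86.04 × e^(−kt) = 86.04 × 0.7738 = 66.58 µg/L.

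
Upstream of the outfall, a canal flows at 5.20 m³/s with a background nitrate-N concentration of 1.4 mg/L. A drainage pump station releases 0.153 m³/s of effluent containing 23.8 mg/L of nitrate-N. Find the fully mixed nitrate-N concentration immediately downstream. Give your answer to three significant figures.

Flow-weighted average: C = (5.200·1.400 + 0.1530·23.80) / 5.353 = 10.92/5.353 = 2.040 mg/L.

2.04 mg/L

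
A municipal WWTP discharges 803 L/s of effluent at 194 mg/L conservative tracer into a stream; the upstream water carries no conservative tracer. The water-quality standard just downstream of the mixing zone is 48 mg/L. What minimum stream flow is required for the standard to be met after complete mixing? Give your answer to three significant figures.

2440 L/s

Set C_mix = 48: (Q·0 + 803.0·194.0) / (Q + 803.0) = 48
→ Q = 803.0·(194.0 − 48)/(48 − 0) = 2442 L/s.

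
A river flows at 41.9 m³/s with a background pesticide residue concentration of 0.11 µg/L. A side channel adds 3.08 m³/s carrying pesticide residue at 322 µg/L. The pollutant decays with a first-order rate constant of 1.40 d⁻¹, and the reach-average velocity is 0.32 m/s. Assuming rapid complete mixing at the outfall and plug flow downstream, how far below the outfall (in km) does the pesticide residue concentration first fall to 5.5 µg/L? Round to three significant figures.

After mixing, C = (41.90·0.1100 + 3.080·322.0) / 44.98 = 996.4/44.98 = 22.15 µg/L.
Set 22.15·exp(−k·t) = 5.5 → t = ln(22.15/5.5)/k = 85980 s = 23.88 h.
Distance = v·t = 0.32·85980 = 27510 m = 27.51 km.

27.5 km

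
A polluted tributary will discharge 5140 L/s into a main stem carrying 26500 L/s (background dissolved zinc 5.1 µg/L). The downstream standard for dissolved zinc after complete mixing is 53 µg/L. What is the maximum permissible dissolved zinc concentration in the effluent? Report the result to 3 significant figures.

300 µg/L

At the limit, (Qr·Cr + Qe·Cₑ)/(Qr + Qe) = 53:
Cₑ = (31640·53 − 26500·5.100) / 5140 = 300.0 µg/L.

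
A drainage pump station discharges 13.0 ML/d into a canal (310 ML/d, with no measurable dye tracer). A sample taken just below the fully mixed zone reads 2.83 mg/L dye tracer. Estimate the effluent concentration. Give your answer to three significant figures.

Mass balance: 310.0·0 + 13.00·Cₑ = 323.0·2.830
→ Cₑ = (323.0·2.830 − 310.0·0) / 13.00 = 70.31 mg/L.

70.3 mg/L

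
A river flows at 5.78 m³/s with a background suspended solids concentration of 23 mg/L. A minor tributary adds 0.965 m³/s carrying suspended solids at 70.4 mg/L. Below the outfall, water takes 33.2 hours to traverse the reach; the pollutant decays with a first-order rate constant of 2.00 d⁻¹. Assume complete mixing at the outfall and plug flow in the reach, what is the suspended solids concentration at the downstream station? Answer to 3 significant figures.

Mass balance: C = (5.780·23.00 + 0.9650·70.40) / 6.745 = 200.9/6.745 = 29.78 mg/L.
First-order decay: C = 29.78·exp(−k·t) = 29.78·0.06287 = 1.872 mg/L.

1.87 mg/L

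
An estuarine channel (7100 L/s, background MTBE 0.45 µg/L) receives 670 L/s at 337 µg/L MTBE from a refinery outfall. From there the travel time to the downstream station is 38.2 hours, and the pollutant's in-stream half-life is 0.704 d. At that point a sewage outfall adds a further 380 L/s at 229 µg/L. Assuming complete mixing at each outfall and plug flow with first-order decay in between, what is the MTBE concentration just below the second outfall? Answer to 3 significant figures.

16.5 µg/L

Mass balance: C = (7100·0.4500 + 670.0·337.0) / 7770 = 229000/7770 = 29.47 µg/L; combined flow 7770 L/s.
Half-life 0.704 d → k = ln 2 / 0.704 = 0.9846 d⁻¹.
Decay over the reach: 29.47·exp(−kt) = 29.47·0.2086 = 6.149 µg/L.
At the second outfall, C = (7770·6.149 + 380.0·229.0) / (7770 + 380.0) = 16.54 µg/L.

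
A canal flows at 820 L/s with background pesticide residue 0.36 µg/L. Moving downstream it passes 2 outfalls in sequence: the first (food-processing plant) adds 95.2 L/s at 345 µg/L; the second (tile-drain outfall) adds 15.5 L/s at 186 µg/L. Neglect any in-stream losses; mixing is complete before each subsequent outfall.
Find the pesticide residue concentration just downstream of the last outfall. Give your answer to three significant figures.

Below outfall 1: Q → 915.2 L/s, C = (820.0·0.3600 + 95.20·345.0)/915.2 = 36.21 µg/L.
Below outfall 2: Q → 930.7 L/s, C = (915.2·36.21 + 15.50·186.0)/930.7 = 38.70 µg/L.

38.7 µg/L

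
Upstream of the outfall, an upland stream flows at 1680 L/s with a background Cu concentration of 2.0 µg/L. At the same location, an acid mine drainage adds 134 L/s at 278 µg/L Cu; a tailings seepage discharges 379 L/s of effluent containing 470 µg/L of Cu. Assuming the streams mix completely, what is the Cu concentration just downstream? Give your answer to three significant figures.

Mixed concentration C = ΣQC/ΣQ = (1680·2.000 + 134.0·278.0 + 379.0·470.0) / 2193 = 218700/2193 = 99.75 µg/L.

99.7 µg/L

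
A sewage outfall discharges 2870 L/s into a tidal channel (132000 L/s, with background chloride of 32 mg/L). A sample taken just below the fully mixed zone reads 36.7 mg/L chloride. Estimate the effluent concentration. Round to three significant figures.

Mass balance: 132000·32.00 + 2870·Cₑ = 134900·36.70
→ Cₑ = (134900·36.70 − 132000·32.00) / 2870 = 252.9 mg/L.

253 mg/L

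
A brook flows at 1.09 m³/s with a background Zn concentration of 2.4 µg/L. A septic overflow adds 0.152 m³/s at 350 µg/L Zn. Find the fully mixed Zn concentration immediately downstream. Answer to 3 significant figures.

Flow-weighted average: C = (1.090·2.400 + 0.1520·350.0) / 1.242 = 55.82/1.242 = 44.94 µg/L.

44.9 µg/L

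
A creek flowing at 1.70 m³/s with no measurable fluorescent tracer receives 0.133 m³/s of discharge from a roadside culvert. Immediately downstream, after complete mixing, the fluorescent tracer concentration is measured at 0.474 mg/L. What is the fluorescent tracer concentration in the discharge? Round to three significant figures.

6.53 mg/L

Mass balance: 1.700·0 + 0.1330·Cₑ = 1.833·0.4740
→ Cₑ = (1.833·0.4740 − 1.700·0) / 0.1330 = 6.533 mg/L.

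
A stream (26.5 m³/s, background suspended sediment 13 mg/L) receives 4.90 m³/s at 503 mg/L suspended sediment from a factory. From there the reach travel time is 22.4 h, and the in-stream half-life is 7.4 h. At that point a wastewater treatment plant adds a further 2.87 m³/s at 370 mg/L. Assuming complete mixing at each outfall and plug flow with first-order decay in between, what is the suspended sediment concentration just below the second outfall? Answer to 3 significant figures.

41.0 mg/L

Mass balance: C = (26.50·13.00 + 4.900·503.0) / 31.40 = 2809/31.40 = 89.46 mg/L; combined flow 31.40 m³/s.
Half-life 7.4 h → k = ln 2 / 7.4 = 0.09367 h⁻¹ = 2.248 d⁻¹.
First-order decay: C = 89.46·exp(−k·t) = 89.46·0.1227 = 10.98 mg/L.
Second outfall: C = (31.40·10.98 + 2.870·370.0)/34.27 = 41.04 mg/L.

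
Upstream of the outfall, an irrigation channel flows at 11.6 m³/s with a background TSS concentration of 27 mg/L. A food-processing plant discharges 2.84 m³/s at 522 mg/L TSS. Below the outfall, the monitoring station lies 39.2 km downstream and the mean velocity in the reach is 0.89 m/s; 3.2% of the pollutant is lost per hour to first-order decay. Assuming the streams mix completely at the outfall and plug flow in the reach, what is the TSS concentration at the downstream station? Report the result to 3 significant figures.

83.5 mg/L

Flow-weighted average: C = (11.60·27.00 + 2.840·522.0) / 14.44 = 1796/14.44 = 124.4 mg/L.
Travel time t = 39.2·1000 / 0.89 = 44040 s = 12.23 h.
3.2%/h lost → k = −ln(1 − 0.032) = 0.03252 h⁻¹.
Applying C = C₀e^(−kt): 124.4 × 0.6717 = 83.53 mg/L.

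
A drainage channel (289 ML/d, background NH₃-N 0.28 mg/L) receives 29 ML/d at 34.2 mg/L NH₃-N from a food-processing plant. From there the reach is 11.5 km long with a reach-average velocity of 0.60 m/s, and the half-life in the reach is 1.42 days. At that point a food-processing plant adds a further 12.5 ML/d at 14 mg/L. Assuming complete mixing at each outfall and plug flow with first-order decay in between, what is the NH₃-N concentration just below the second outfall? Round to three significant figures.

Conservation of mass: C = (289.0·0.2800 + 29.00·34.20) / 318.0 = 1073/318.0 = 3.373 mg/L; combined flow 318.0 ML/d.
Travel time t = 11.5·1000 / 0.60 = 19170 s = 5.324 h.
Half-life 1.42 d → k = ln 2 / 1.42 = 0.4881 d⁻¹.
Applying C = C₀e^(−kt): 3.373 × 0.8974 = 3.027 mg/L.
Second outfall: C = (318.0·3.027 + 12.50·14.00)/330.5 = 3.442 mg/L.

3.44 mg/L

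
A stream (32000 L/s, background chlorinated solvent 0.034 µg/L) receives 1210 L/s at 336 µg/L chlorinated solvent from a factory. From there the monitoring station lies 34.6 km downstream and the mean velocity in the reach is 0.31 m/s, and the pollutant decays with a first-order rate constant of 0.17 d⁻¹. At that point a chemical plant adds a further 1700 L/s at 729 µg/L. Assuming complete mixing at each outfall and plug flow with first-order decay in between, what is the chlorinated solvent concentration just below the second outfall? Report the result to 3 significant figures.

44.9 µg/L

Mixed concentration C = ΣQC/ΣQ = (32000·0.03400 + 1210·336.0) / 33210 = 407600/33210 = 12.27 µg/L; combined flow 33210 L/s.
Travel time t = 34.6·1000 / 0.31 = 111600 s = 31.00 h.
After decay, C = 12.27 × e^(−kt) = 12.27 × 0.8028 = 9.855 µg/L.
At the second outfall, C = (33210·9.855 + 1700·729.0) / (33210 + 1700) = 44.87 µg/L.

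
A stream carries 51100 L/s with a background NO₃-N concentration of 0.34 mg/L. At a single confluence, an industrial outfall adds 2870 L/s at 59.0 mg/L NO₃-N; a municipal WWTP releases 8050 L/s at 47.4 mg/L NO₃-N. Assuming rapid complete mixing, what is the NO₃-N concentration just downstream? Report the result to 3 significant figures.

9.16 mg/L

Conservation of mass: C = (51100·0.3400 + 2870·59.00 + 8050·47.40) / 62020 = 568300/62020 = 9.163 mg/L.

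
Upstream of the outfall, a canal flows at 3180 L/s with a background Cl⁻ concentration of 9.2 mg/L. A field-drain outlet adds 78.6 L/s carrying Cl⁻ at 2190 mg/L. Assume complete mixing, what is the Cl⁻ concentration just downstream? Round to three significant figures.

61.8 mg/L

Mixed concentration C = ΣQC/ΣQ = (3180·9.200 + 78.60·2190) / 3259 = 201400/3259 = 61.80 mg/L.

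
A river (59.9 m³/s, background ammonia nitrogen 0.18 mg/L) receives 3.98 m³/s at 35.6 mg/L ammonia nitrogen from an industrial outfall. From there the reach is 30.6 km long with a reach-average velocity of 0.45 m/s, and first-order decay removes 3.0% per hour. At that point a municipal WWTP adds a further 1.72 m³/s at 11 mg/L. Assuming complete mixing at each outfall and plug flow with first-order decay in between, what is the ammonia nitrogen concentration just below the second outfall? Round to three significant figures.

Mixed concentration C = ΣQC/ΣQ = (59.90·0.1800 + 3.980·35.60) / 63.88 = 152.5/63.88 = 2.387 mg/L; combined flow 63.88 m³/s.
Travel time t = 30.6·1000 / 0.45 = 68000 s = 18.89 h.
3.0%/h lost → k = −ln(1 − 0.03) = 0.03046 h⁻¹.
First-order decay: C = 2.387·exp(−k·t) = 2.387·0.5625 = 1.343 mg/L.
At the second outfall, C = (63.88·1.343 + 1.720·11.00) / (63.88 + 1.720) = 1.596 mg/L.

1.60 mg/L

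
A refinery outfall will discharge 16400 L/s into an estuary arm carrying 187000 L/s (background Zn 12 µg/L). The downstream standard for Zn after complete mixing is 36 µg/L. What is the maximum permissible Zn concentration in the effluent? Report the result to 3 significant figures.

At the limit, (Qr·Cr + Qe·Cₑ)/(Qr + Qe) = 36:
Cₑ = (203400·36 − 187000·12.00) / 16400 = 309.7 µg/L.

310 µg/L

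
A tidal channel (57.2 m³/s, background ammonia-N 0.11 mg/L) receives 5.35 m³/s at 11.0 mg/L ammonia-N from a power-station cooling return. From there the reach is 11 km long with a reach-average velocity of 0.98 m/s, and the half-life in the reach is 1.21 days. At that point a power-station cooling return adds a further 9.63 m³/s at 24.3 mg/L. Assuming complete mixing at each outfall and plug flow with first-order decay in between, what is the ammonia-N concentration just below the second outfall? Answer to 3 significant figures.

4.08 mg/L

Mass balance: C = (57.20·0.1100 + 5.350·11.00) / 62.55 = 65.14/62.55 = 1.041 mg/L; combined flow 62.55 m³/s.
Travel time t = 11·1000 / 0.98 = 11220 s = 3.118 h.
Half-life 1.21 d → k = ln 2 / 1.21 = 0.5728 d⁻¹.
After decay, C = 1.041 × e^(−kt) = 1.041 × 0.9283 = 0.9667 mg/L.
Second outfall: C = (62.55·0.9667 + 9.630·24.30)/72.18 = 4.080 mg/L.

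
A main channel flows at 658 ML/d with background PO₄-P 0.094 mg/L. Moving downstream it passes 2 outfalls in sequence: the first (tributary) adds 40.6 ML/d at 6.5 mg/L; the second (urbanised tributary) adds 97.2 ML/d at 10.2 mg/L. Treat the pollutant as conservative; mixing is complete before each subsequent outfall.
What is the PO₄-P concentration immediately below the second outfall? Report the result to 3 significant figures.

1.66 mg/L

Below outfall 1: Q → 698.6 ML/d, C = (658.0·0.09400 + 40.60·6.500)/698.6 = 0.4663 mg/L.
Below outfall 2: Q → 795.8 ML/d, C = (698.6·0.4663 + 97.20·10.20)/795.8 = 1.655 mg/L.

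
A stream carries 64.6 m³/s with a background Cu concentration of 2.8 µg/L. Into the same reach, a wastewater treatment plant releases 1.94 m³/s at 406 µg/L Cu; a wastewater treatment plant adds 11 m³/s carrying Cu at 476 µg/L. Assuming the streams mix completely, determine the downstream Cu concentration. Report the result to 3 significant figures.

Mixed concentration C = ΣQC/ΣQ = (64.60·2.800 + 1.940·406.0 + 11.00·476.0) / 77.54 = 6205/77.54 = 80.02 µg/L.

80.0 µg/L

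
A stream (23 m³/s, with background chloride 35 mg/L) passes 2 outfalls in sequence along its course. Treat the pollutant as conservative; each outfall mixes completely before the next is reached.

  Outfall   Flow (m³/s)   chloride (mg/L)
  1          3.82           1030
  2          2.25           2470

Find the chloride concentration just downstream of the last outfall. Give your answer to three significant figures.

354 mg/L

Outfall 1: combined Q = 26.82 m³/s; C = (23.00·35.00 + 3.820·1030)/26.82 = 176.7 mg/L.
Outfall 2: combined Q = 29.07 m³/s; C = (26.82·176.7 + 2.250·2470)/29.07 = 354.2 mg/L.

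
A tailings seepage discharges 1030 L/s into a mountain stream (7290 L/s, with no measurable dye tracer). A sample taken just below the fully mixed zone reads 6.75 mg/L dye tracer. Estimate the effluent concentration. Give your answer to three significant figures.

Mass balance: 7290·0 + 1030·Cₑ = 8320·6.750
→ Cₑ = (8320·6.750 − 7290·0) / 1030 = 54.52 mg/L.

54.5 mg/L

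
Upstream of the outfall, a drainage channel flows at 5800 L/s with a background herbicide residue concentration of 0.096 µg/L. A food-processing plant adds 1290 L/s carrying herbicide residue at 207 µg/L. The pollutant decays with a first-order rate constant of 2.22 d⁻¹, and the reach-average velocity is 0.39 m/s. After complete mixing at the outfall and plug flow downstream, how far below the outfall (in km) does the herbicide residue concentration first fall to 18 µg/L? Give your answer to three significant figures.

11.2 km

Mixed concentration C = ΣQC/ΣQ = (5800·0.09600 + 1290·207.0) / 7090 = 267600/7090 = 37.74 µg/L.
Set 37.74·exp(−k·t) = 18 → t = ln(37.74/18)/k = 28820 s = 8.004 h.
Distance = v·t = 0.39·28820 = 11240 m = 11.24 km.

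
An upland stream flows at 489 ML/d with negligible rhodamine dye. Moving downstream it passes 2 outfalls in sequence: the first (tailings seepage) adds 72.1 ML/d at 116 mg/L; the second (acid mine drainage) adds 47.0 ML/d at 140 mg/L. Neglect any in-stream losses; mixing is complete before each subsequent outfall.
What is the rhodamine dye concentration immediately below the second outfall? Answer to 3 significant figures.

Below outfall 1: Q → 561.1 ML/d, C = (489.0·0 + 72.10·116.0)/561.1 = 14.91 mg/L.
Below outfall 2: Q → 608.1 ML/d, C = (561.1·14.91 + 47.00·140.0)/608.1 = 24.57 mg/L.

24.6 mg/L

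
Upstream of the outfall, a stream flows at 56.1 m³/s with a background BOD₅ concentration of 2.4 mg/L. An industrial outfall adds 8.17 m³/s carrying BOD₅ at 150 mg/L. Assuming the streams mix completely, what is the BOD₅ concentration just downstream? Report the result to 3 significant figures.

21.2 mg/L

Conservation of mass: C = (56.10·2.400 + 8.170·150.0) / 64.27 = 1360/64.27 = 21.16 mg/L.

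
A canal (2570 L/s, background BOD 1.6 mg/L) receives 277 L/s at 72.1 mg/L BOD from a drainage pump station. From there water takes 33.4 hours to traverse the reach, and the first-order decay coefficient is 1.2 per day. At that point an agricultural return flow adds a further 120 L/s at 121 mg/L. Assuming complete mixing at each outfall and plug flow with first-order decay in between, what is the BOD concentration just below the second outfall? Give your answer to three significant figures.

Mass balance: C = (2570·1.600 + 277.0·72.10) / 2847 = 24080/2847 = 8.459 mg/L; combined flow 2847 L/s.
Applying C = C₀e^(−kt): 8.459 × 0.1882 = 1.592 mg/L.
Second outfall: C = (2847·1.592 + 120.0·121.0)/2967 = 6.422 mg/L.

6.42 mg/L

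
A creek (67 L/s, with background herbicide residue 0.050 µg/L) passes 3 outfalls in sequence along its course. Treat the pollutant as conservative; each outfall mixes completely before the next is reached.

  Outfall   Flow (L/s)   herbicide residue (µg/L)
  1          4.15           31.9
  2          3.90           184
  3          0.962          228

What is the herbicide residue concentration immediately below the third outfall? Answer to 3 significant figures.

14.1 µg/L

Outfall 1: combined Q = 71.15 L/s; C = (67.00·0.05000 + 4.150·31.90)/71.15 = 1.908 µg/L.
Outfall 2: combined Q = 75.05 L/s; C = (71.15·1.908 + 3.900·184.0)/75.05 = 11.37 µg/L.
Outfall 3: combined Q = 76.01 L/s; C = (75.05·11.37 + 0.9620·228.0)/76.01 = 14.11 µg/L.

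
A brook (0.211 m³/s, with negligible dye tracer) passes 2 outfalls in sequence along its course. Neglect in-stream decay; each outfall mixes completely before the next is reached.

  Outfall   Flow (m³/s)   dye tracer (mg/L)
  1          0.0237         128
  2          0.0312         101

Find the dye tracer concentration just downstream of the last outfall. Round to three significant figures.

Below outfall 1: Q → 0.2347 m³/s, C = (0.2110·0 + 0.02370·128.0)/0.2347 = 12.93 mg/L.
Below outfall 2: Q → 0.2659 m³/s, C = (0.2347·12.93 + 0.03120·101.0)/0.2659 = 23.26 mg/L.

23.3 mg/L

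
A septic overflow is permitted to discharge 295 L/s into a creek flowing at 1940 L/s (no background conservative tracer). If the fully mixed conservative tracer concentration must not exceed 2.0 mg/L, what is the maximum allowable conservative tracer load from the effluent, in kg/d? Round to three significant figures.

Mass balance at the limit: 1940·0 + 295.0·Cₑ = 2235·2.0 → Cₑ = 15.15 mg/L.
295.0 L/s = 0.2950 m³/s. Load = 0.2950 m³/s × 15.15 g/m³ × 86 400 s/d = 386.2 kg/d.

386 kg/d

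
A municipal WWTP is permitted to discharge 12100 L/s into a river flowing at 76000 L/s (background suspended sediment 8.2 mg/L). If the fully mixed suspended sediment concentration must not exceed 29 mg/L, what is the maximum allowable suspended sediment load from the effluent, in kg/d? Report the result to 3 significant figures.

Mass balance at the limit: 76000·8.200 + 12100·Cₑ = 88100·29 → Cₑ = 159.6 mg/L.
12100 L/s = 12.10 m³/s. Load = 12.10 m³/s × 159.6 g/m³ × 86 400 s/d = 166900 kg/d.

167000 kg/d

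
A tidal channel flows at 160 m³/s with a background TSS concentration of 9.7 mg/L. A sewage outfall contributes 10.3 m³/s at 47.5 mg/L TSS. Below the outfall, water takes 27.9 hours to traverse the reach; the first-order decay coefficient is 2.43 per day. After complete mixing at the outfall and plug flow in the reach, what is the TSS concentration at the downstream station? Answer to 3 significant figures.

0.711 mg/L

After mixing, C = (160.0·9.700 + 10.30·47.50) / 170.3 = 2041/170.3 = 11.99 mg/L.
Decay over the reach: 11.99·exp(−kt) = 11.99·0.05932 = 0.7110 mg/L.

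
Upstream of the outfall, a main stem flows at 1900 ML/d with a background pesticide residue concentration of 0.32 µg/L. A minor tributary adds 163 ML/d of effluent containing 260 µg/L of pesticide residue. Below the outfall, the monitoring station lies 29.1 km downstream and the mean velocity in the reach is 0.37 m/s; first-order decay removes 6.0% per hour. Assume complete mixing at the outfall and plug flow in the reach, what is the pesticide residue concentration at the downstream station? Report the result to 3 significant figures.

5.39 µg/L

Mass balance: C = (1900·0.3200 + 163.0·260.0) / 2063 = 42990/2063 = 20.84 µg/L.
Travel time t = 29.1·1000 / 0.37 = 78650 s = 21.85 h.
6.0%/h lost → k = −ln(1 − 0.06) = 0.06188 h⁻¹.
Applying C = C₀e^(−kt): 20.84 × 0.2588 = 5.392 µg/L.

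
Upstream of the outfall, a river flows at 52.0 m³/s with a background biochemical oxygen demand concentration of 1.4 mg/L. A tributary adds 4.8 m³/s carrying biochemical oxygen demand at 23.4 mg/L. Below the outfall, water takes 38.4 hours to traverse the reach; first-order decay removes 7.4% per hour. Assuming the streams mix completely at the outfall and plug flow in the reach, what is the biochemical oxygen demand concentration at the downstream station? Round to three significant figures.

0.170 mg/L

Mixed concentration C = ΣQC/ΣQ = (52.00·1.400 + 4.800·23.40) / 56.80 = 185.1/56.80 = 3.259 mg/L.
7.4%/h lost → k = −ln(1 − 0.074) = 0.07688 h⁻¹.
First-order decay: C = 3.259·exp(−k·t) = 3.259·0.05222 = 0.1702 mg/L.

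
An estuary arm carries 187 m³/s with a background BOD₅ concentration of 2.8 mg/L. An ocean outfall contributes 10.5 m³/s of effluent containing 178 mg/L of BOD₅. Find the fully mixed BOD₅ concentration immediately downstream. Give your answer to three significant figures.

Conservation of mass: C = (187.0·2.800 + 10.50·178.0) / 197.5 = 2393/197.5 = 12.11 mg/L.

12.1 mg/L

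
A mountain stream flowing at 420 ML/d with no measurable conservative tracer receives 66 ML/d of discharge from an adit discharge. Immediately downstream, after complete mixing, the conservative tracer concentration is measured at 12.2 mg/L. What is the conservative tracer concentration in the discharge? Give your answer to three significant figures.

89.8 mg/L

Mass balance: 420.0·0 + 66.00·Cₑ = 486.0·12.20
→ Cₑ = (486.0·12.20 − 420.0·0) / 66.00 = 89.84 mg/L.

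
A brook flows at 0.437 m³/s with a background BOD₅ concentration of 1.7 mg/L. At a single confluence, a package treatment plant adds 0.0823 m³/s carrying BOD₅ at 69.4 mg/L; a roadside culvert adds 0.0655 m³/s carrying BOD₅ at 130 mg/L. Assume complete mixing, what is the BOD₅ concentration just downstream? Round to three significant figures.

25.6 mg/L

Mass balance: C = (0.4370·1.700 + 0.08230·69.40 + 0.06550·130.0) / 0.5848 = 14.97/0.5848 = 25.60 mg/L.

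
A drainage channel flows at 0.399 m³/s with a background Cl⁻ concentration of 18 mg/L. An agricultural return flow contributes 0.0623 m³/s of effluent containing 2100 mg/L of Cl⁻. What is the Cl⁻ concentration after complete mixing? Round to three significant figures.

299 mg/L

Mixed concentration C = ΣQC/ΣQ = (0.3990·18.00 + 0.06230·2100) / 0.4613 = 138.0/0.4613 = 299.2 mg/L.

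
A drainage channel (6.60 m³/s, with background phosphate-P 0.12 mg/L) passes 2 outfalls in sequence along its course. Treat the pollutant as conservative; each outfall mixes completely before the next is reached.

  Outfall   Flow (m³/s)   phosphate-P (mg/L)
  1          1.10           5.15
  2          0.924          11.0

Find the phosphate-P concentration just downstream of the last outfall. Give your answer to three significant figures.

1.93 mg/L

Below outfall 1: Q → 7.700 m³/s, C = (6.600·0.1200 + 1.100·5.150)/7.700 = 0.8386 mg/L.
Below outfall 2: Q → 8.624 m³/s, C = (7.700·0.8386 + 0.9240·11.00)/8.624 = 1.927 mg/L.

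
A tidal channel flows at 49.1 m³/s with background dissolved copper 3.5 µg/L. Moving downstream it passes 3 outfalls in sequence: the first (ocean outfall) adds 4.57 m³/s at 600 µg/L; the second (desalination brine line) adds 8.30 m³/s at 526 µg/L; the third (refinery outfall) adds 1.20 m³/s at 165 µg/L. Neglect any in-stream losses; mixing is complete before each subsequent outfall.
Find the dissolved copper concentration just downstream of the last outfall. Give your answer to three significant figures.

Outfall 1: combined Q = 53.67 m³/s; C = (49.10·3.500 + 4.570·600.0)/53.67 = 54.29 µg/L.
Outfall 2: combined Q = 61.97 m³/s; C = (53.67·54.29 + 8.300·526.0)/61.97 = 117.5 µg/L.
Outfall 3: combined Q = 63.17 m³/s; C = (61.97·117.5 + 1.200·165.0)/63.17 = 118.4 µg/L.

118 µg/L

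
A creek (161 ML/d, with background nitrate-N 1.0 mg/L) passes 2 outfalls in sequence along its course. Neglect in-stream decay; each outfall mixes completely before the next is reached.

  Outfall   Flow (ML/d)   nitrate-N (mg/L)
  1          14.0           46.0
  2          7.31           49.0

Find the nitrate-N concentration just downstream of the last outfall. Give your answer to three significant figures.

Outfall 1: combined Q = 175.0 ML/d; C = (161.0·1.000 + 14.00·46.00)/175.0 = 4.600 mg/L.
Outfall 2: combined Q = 182.3 ML/d; C = (175.0·4.600 + 7.310·49.00)/182.3 = 6.380 mg/L.

6.38 mg/L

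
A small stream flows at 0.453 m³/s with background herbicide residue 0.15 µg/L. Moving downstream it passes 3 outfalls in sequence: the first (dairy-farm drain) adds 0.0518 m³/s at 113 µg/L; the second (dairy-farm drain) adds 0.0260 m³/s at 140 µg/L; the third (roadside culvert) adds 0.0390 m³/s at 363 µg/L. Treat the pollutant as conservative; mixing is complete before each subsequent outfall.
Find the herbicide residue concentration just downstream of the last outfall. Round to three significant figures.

Below outfall 1: Q → 0.5048 m³/s, C = (0.4530·0.1500 + 0.05180·113.0)/0.5048 = 11.73 µg/L.
Below outfall 2: Q → 0.5308 m³/s, C = (0.5048·11.73 + 0.02600·140.0)/0.5308 = 18.01 µg/L.
Below outfall 3: Q → 0.5698 m³/s, C = (0.5308·18.01 + 0.03900·363.0)/0.5698 = 41.63 µg/L.

41.6 µg/L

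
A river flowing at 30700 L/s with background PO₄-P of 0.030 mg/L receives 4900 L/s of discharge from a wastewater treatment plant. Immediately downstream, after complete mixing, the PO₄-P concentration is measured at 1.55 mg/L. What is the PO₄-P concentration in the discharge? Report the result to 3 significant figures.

11.1 mg/L

Mass balance: 30700·0.03000 + 4900·Cₑ = 35600·1.550
→ Cₑ = (35600·1.550 − 30700·0.03000) / 4900 = 11.07 mg/L.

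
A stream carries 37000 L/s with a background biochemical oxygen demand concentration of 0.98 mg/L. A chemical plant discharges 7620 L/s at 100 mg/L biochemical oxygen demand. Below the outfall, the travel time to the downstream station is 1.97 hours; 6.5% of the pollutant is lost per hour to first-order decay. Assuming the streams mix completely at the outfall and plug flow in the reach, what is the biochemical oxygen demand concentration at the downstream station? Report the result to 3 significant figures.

15.7 mg/L

Conservation of mass: C = (37000·0.9800 + 7620·100.0) / 44620 = 798300/44620 = 17.89 mg/L.
6.5%/h lost → k = −ln(1 − 0.065) = 0.06721 h⁻¹.
Decay over the reach: 17.89·exp(−kt) = 17.89·0.8760 = 15.67 mg/L.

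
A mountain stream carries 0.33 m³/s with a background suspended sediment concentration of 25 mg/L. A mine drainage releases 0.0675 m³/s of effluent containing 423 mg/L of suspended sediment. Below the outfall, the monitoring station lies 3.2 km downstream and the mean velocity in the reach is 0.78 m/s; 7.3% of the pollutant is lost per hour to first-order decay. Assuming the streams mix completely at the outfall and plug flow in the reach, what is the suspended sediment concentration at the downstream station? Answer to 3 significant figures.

84.9 mg/L

Mixed concentration C = ΣQC/ΣQ = (0.3300·25.00 + 0.06750·423.0) / 0.3975 = 36.80/0.3975 = 92.58 mg/L.
Travel time t = 3.2·1000 / 0.78 = 4103 s = 1.140 h.
7.3%/h lost → k = −ln(1 − 0.073) = 0.07580 h⁻¹.
Applying C = C₀e^(−kt): 92.58 × 0.9172 = 84.92 mg/L.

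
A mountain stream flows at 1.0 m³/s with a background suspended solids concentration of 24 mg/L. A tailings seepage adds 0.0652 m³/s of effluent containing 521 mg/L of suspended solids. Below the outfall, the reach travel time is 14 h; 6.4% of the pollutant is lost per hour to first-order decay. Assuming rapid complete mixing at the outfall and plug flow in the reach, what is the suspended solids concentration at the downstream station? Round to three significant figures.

21.6 mg/L

Conservation of mass: C = (1.000·24.00 + 0.06520·521.0) / 1.065 = 57.97/1.065 = 54.42 mg/L.
6.4%/h lost → k = −ln(1 − 0.064) = 0.06614 h⁻¹.
Applying C = C₀e^(−kt): 54.42 × 0.3962 = 21.56 mg/L.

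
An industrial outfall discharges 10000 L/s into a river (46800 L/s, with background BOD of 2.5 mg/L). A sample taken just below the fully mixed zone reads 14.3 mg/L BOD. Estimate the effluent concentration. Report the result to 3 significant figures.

69.5 mg/L

Mass balance: 46800·2.500 + 10000·Cₑ = 56800·14.30
→ Cₑ = (56800·14.30 − 46800·2.500) / 10000 = 69.52 mg/L.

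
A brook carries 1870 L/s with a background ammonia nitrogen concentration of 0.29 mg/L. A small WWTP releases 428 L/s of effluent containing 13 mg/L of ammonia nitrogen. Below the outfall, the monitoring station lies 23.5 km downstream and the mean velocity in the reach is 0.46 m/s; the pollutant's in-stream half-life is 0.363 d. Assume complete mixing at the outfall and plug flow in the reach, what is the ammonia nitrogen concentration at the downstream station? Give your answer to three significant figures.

Flow-weighted average: C = (1870·0.2900 + 428.0·13.00) / 2298 = 6106/2298 = 2.657 mg/L.
Travel time t = 23.5·1000 / 0.46 = 51090 s = 14.19 h.
Half-life 0.363 d → k = ln 2 / 0.363 = 1.909 d⁻¹.
Applying C = C₀e^(−kt): 2.657 × 0.3233 = 0.8592 mg/L.

0.859 mg/L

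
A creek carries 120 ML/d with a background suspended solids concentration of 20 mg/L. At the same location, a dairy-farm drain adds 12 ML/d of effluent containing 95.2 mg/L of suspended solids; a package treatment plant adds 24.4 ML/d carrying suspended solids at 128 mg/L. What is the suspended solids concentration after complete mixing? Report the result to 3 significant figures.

42.6 mg/L

Flow-weighted average: C = (120.0·20.00 + 12.00·95.20 + 24.40·128.0) / 156.4 = 6666/156.4 = 42.62 mg/L.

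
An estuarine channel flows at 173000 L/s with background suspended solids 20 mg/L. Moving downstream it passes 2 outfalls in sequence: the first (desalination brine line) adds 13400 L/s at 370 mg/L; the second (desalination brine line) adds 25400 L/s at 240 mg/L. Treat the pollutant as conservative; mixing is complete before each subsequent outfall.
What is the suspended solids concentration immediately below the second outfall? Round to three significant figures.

After outfall 1: Q = 173000 + 13400 = 186400 L/s; C = (173000·20.00 + 13400·370.0)/186400 = 45.16 mg/L.
After outfall 2: Q = 186400 + 25400 = 211800 L/s; C = (186400·45.16 + 25400·240.0)/211800 = 68.53 mg/L.

68.5 mg/L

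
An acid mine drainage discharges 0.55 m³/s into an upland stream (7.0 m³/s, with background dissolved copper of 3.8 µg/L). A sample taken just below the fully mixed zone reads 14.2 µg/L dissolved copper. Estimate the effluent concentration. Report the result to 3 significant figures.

147 µg/L

Mass balance: 7.000·3.800 + 0.5500·Cₑ = 7.550·14.20
→ Cₑ = (7.550·14.20 − 7.000·3.800) / 0.5500 = 146.6 µg/L.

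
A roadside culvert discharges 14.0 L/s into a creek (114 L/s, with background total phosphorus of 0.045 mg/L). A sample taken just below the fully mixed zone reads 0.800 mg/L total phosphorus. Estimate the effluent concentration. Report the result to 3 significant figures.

6.95 mg/L

Mass balance: 114.0·0.04500 + 14.00·Cₑ = 128.0·0.8000
→ Cₑ = (128.0·0.8000 − 114.0·0.04500) / 14.00 = 6.948 mg/L.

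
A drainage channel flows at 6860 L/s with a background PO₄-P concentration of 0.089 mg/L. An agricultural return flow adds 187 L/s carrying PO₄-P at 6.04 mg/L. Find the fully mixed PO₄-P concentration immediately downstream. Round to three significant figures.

Mixed concentration C = ΣQC/ΣQ = (6860·0.08900 + 187.0·6.040) / 7047 = 1740/7047 = 0.2469 mg/L.

0.247 mg/L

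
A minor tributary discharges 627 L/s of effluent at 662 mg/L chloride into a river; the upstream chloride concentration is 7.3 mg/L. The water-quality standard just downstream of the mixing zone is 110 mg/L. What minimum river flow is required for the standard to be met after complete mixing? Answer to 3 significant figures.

3370 L/s

Set C_mix = 110: (Q·7.300 + 627.0·662.0) / (Q + 627.0) = 110
→ Q = 627.0·(662.0 − 110)/(110 − 7.300) = 3370 L/s.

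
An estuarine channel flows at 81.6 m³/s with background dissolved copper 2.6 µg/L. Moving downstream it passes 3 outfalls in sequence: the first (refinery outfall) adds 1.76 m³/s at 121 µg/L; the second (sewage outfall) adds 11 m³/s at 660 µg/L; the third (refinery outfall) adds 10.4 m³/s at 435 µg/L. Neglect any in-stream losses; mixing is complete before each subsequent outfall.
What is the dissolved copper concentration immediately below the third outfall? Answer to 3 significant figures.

Outfall 1: combined Q = 83.36 m³/s; C = (81.60·2.600 + 1.760·121.0)/83.36 = 5.100 µg/L.
Outfall 2: combined Q = 94.36 m³/s; C = (83.36·5.100 + 11.00·660.0)/94.36 = 81.44 µg/L.
Outfall 3: combined Q = 104.8 m³/s; C = (94.36·81.44 + 10.40·435.0)/104.8 = 116.5 µg/L.

117 µg/L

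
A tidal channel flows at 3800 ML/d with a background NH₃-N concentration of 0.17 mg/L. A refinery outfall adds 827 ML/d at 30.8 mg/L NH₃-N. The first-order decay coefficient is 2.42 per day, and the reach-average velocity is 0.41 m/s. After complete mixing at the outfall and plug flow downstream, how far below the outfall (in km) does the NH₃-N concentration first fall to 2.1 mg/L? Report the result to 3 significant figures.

14.5 km

After mixing, C = (3800·0.1700 + 827.0·30.80) / 4627 = 26120/4627 = 5.645 mg/L.
Set 5.645·exp(−k·t) = 2.1 → t = ln(5.645/2.1)/k = 35300 s = 9.806 h.
Distance = v·t = 0.41·35300 = 14470 m = 14.47 km.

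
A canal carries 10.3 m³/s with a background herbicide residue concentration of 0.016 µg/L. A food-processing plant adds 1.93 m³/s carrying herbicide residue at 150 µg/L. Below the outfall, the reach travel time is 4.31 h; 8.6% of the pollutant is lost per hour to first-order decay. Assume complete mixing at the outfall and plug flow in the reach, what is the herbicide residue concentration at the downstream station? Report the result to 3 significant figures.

16.1 µg/L

After mixing, C = (10.30·0.01600 + 1.930·150.0) / 12.23 = 289.7/12.23 = 23.68 µg/L.
8.6%/h lost → k = −ln(1 − 0.086) = 0.08992 h⁻¹.
After decay, C = 23.68 × e^(−kt) = 23.68 × 0.6787 = 16.07 µg/L.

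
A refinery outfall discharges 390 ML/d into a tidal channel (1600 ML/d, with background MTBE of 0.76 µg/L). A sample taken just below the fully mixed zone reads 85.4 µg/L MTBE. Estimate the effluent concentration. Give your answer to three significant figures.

433 µg/L

Mass balance: 1600·0.7600 + 390.0·Cₑ = 1990·85.40
→ Cₑ = (1990·85.40 − 1600·0.7600) / 390.0 = 432.6 µg/L.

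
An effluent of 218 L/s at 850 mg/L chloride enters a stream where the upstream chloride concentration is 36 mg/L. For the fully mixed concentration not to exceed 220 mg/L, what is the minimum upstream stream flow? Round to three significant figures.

Set C_mix = 220: (Q·36.00 + 218.0·850.0) / (Q + 218.0) = 220
→ Q = 218.0·(850.0 − 220)/(220 − 36.00) = 746.4 L/s.

746 L/s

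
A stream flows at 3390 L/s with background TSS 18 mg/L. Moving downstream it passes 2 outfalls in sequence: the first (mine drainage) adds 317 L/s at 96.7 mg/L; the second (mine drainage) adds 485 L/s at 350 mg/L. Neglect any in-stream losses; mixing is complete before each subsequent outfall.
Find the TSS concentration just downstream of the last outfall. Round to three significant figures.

62.4 mg/L

Below outfall 1: Q → 3707 L/s, C = (3390·18.00 + 317.0·96.70)/3707 = 24.73 mg/L.
Below outfall 2: Q → 4192 L/s, C = (3707·24.73 + 485.0·350.0)/4192 = 62.36 mg/L.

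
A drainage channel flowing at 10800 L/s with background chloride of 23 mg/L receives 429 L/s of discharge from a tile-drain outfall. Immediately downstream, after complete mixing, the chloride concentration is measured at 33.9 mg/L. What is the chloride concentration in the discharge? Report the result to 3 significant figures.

308 mg/L

Mass balance: 10800·23.00 + 429.0·Cₑ = 11230·33.90
→ Cₑ = (11230·33.90 − 10800·23.00) / 429.0 = 308.3 mg/L.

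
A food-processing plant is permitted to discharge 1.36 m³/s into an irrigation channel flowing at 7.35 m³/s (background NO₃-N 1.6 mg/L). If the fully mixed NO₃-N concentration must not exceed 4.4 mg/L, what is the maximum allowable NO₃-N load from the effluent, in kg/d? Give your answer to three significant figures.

2300 kg/d

Mass balance at the limit: 7.350·1.600 + 1.360·Cₑ = 8.710·4.4 → Cₑ = 19.53 mg/L.
Load = 1.360 m³/s × 19.53 g/m³ × 86 400 s/d = 2295 kg/d.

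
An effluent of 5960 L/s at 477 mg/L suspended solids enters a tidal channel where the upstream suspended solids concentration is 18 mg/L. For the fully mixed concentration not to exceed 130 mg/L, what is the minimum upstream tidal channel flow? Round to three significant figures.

Set C_mix = 130: (Q·18.00 + 5960·477.0) / (Q + 5960) = 130
→ Q = 5960·(477.0 − 130)/(130 − 18.00) = 18470 L/s.

18500 L/s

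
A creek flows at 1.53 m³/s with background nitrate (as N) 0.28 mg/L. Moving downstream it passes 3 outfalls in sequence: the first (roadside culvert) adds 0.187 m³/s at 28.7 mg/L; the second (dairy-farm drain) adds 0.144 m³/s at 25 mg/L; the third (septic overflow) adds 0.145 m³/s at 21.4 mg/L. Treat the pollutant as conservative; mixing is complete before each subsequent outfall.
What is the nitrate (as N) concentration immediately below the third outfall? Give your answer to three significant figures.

6.23 mg/L

After outfall 1: Q = 1.530 + 0.1870 = 1.717 m³/s; C = (1.530·0.2800 + 0.1870·28.70)/1.717 = 3.375 mg/L.
After outfall 2: Q = 1.717 + 0.1440 = 1.861 m³/s; C = (1.717·3.375 + 0.1440·25.00)/1.861 = 5.049 mg/L.
After outfall 3: Q = 1.861 + 0.1450 = 2.006 m³/s; C = (1.861·5.049 + 0.1450·21.40)/2.006 = 6.230 mg/L.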